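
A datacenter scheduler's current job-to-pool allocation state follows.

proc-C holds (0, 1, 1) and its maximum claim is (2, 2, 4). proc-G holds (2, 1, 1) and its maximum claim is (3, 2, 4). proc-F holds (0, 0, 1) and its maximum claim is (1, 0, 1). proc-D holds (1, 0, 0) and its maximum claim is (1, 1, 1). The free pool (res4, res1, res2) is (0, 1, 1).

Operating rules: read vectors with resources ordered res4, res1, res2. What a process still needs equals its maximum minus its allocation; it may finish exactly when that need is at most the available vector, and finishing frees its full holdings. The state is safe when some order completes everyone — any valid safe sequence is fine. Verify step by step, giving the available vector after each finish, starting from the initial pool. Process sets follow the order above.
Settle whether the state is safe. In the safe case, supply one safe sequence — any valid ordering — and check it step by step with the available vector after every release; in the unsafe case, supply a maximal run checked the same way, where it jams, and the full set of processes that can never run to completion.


UNSAFE — no complete ordering exists.
Key observation: after proc-D, proc-F complete, (1, 1, 2) is the best the pool ever gets, yet each leftover process wants more res2.
A maximal execution: proc-D, proc-F — then nothing else fits. Verifying each step:
  pool = (0, 1, 1)
  run proc-D (needs (0, 1, 1), free (0, 1, 1)); after release of (1, 0, 0) the pool is (1, 1, 1)
  run proc-F (needs (1, 0, 0), free (1, 1, 1)); after release of (0, 0, 1) the pool is (1, 1, 2)
  proc-C still needs (2, 1, 3) but only (1, 1, 2) is free — short on res4 and res2
  proc-G still needs (1, 1, 3) but only (1, 1, 2) is free — short on res2
Permanently blocked: proc-C and proc-G.


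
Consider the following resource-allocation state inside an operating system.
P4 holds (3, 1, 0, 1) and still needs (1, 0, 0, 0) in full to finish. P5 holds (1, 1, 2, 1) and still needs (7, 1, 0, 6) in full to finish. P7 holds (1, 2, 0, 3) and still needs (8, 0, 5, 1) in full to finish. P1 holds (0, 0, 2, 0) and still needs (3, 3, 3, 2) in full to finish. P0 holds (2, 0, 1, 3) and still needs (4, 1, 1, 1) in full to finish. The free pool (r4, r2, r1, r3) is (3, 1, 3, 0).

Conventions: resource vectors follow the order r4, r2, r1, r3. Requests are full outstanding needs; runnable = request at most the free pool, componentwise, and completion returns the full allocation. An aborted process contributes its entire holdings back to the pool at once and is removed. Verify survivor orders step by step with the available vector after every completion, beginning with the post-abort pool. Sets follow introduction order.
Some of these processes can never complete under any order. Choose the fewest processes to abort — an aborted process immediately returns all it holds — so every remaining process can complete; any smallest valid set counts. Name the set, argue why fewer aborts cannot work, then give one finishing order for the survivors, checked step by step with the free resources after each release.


Abort P1.
Key observation: before aborting P1, P7 was permanently blocked — no order could ever run it; afterwards it completes at step 3.
Minimality: the empty abort set fails — the state is deadlocked as it stands.
The survivors complete as P4, P0, P7, P5. Check, step by step (starting from the post-abort pool):
  pool = (3, 1, 5, 0)
  P4 needs (1, 0, 0, 0) <= (3, 1, 5, 0) -> finishes; pool += (3, 1, 0, 1) = (6, 2, 5, 1)
  P0 needs (4, 1, 1, 1) <= (6, 2, 5, 1) -> finishes; pool += (2, 0, 1, 3) = (8, 2, 6, 4)
  P7 needs (8, 0, 5, 1) <= (8, 2, 6, 4) -> finishes; pool += (1, 2, 0, 3) = (9, 4, 6, 7)
  P5 needs (7, 1, 0, 6) <= (9, 4, 6, 7) -> finishes; pool += (1, 1, 2, 1) = (10, 5, 8, 8)


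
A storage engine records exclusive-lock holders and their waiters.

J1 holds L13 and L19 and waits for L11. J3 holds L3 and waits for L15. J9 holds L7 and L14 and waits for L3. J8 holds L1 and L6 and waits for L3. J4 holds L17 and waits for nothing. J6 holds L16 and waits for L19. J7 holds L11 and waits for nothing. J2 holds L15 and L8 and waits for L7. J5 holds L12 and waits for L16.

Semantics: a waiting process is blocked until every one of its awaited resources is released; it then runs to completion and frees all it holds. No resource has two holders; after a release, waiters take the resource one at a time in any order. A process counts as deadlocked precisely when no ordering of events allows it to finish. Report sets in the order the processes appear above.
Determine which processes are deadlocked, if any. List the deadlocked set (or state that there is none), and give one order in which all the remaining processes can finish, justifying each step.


Deadlocked set: J3, J9, J8 and J2.
Key observation: along J3 -> J2 -> J9 -> J3, each member waits on what the next one holds — a deadlock; J8 waits into the deadlock from upstream.
A valid finishing order for the others: J7, J1, J6, J5, J4.
Check, step by step:
  J7: no waits; runs immediately, freeing L11
  J1 waits on L11 — all released -> runs and releases L13 and L19
  J6 waits on L19 — all released -> runs and releases L16
  J5 waits on L16 — all released -> runs and releases L12
  J4: no waits; runs immediately, freeing L17


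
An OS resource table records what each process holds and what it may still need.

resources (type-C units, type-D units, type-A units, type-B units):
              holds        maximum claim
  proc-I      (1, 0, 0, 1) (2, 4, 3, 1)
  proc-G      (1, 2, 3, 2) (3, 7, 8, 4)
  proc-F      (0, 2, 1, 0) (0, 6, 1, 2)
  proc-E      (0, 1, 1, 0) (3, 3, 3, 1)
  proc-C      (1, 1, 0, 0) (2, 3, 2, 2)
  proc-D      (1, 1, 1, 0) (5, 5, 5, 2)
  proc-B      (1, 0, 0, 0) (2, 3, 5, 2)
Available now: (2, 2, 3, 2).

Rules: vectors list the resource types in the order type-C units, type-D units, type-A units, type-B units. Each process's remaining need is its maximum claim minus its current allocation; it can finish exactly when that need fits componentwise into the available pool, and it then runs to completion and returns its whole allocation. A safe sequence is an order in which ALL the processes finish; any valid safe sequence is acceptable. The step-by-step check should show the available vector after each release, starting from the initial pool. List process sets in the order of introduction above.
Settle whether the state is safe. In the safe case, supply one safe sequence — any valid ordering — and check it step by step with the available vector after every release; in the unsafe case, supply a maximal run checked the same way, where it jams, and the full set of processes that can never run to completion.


SAFE. One safe sequence: proc-C, proc-E, proc-F, proc-I, proc-B, proc-G, proc-D.
Key observation: the first exact fit in this order is proc-C — it needs (1, 2, 2, 2) with (2, 2, 3, 2) free, meeting a requested resource to the last unit.
Check, step by step:
  pool = (2, 2, 3, 2)
  run proc-C (needs (1, 2, 2, 2), free (2, 2, 3, 2)); after release of (1, 1, 0, 0) the pool is (3, 3, 3, 2)
  run proc-E (needs (3, 2, 2, 1), free (3, 3, 3, 2)); after release of (0, 1, 1, 0) the pool is (3, 4, 4, 2)
  run proc-F (needs (0, 4, 0, 2), free (3, 4, 4, 2)); after release of (0, 2, 1, 0) the pool is (3, 6, 5, 2)
  run proc-I (needs (1, 4, 3, 0), free (3, 6, 5, 2)); after release of (1, 0, 0, 1) the pool is (4, 6, 5, 3)
  run proc-B (needs (1, 3, 5, 2), free (4, 6, 5, 3)); after release of (1, 0, 0, 0) the pool is (5, 6, 5, 3)
  run proc-G (needs (2, 5, 5, 2), free (5, 6, 5, 3)); after release of (1, 2, 3, 2) the pool is (6, 8, 8, 5)
  run proc-D (needs (4, 4, 4, 2), free (6, 8, 8, 5)); after release of (1, 1, 1, 0) the pool is (7, 9, 9, 5)


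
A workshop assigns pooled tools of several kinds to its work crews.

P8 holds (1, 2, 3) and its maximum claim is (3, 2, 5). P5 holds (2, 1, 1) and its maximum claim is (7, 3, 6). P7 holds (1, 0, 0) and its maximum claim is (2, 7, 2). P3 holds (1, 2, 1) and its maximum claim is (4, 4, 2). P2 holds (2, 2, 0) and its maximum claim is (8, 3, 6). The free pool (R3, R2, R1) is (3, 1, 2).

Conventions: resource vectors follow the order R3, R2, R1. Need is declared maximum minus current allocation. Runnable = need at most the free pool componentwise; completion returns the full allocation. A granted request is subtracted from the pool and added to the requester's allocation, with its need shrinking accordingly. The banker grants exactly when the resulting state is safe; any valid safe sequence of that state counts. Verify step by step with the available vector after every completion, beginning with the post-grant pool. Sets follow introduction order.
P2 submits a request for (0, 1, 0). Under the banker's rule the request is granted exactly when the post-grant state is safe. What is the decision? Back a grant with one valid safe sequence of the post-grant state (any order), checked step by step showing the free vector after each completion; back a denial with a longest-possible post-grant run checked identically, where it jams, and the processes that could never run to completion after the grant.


GRANT — the state after the grant stays safe, e.g. via P8, P3, P5, P2, P7.
Key observation: the grant leaves (3, 0, 2) free — enough for P8, whose release restarts the cascade.
Check on the post-grant state, step by step:
  pool = (3, 0, 2)
  P8 needs (2, 0, 2) <= (3, 0, 2) -> finishes; pool += (1, 2, 3) = (4, 2, 5)
  P3 needs (3, 2, 1) <= (4, 2, 5) -> finishes; pool += (1, 2, 1) = (5, 4, 6)
  P5 needs (5, 2, 5) <= (5, 4, 6) -> finishes; pool += (2, 1, 1) = (7, 5, 7)
  P2 needs (6, 0, 6) <= (7, 5, 7) -> finishes; pool += (2, 3, 0) = (9, 8, 7)
  P7 needs (1, 7, 2) <= (9, 8, 7) -> finishes; pool += (1, 0, 0) = (10, 8, 7)


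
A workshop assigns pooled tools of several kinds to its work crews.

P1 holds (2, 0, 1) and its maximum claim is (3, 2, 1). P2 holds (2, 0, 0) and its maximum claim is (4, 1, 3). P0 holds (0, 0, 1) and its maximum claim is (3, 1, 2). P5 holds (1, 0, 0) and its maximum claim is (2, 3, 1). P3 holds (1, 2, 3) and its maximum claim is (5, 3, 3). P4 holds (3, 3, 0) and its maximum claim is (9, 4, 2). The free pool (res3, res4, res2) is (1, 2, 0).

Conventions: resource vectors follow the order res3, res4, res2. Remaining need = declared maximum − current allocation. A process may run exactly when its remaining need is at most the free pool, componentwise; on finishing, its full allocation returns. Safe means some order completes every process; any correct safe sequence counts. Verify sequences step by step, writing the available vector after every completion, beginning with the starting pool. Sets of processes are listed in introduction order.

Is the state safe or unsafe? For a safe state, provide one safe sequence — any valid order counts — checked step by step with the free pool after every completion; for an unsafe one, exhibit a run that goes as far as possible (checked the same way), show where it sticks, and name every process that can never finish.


UNSAFE.
Key observation: after P1, P0 the pool peaks at (3, 2, 2), and each blocked process is short somewhere: P2 on res2; P5 on res4; P3 on res3; P4 on res3.
A maximal execution: P1, P0 — then nothing else fits. Walking it through:
  pool = (1, 2, 0)
  run P1 (needs (1, 2, 0), free (1, 2, 0)); after release of (2, 0, 1) the pool is (3, 2, 1)
  run P0 (needs (3, 1, 1), free (3, 2, 1)); after release of (0, 0, 1) the pool is (3, 2, 2)
  P2 still needs (2, 1, 3) but only (3, 2, 2) is free — short on res2
  P5 still needs (1, 3, 1) but only (3, 2, 2) is free — short on res4
  P3 still needs (4, 1, 0) but only (3, 2, 2) is free — short on res3
  P4 still needs (6, 1, 2) but only (3, 2, 2) is free — short on res3
Permanently blocked: P2, P5, P3 and P4.


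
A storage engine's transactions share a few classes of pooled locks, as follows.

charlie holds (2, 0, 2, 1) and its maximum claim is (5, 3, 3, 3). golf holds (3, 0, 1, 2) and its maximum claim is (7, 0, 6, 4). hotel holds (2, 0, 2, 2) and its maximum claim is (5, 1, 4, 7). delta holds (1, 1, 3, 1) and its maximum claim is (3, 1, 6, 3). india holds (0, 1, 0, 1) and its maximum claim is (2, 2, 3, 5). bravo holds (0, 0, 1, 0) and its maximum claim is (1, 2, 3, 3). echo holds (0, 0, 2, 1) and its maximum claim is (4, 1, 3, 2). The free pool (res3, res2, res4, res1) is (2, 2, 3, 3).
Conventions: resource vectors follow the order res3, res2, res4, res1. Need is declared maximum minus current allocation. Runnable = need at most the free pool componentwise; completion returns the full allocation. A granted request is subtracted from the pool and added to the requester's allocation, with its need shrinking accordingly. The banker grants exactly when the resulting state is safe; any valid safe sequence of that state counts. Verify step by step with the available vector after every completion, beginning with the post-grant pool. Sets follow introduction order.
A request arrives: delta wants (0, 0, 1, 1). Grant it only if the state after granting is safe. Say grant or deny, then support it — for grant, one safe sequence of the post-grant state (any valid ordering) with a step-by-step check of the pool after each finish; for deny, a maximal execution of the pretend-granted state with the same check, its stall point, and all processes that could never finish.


GRANT — the state after the grant stays safe, e.g. via delta, charlie, bravo, echo, india, golf, hotel.
Key observation: granting shrinks the pool to (2, 2, 2, 2), yet delta still fits and the chain goes through.
Verifying the post-grant state step by step:
  pool = (2, 2, 2, 2)
  run delta (needs (2, 0, 2, 1), free (2, 2, 2, 2)); after release of (1, 1, 4, 2) the pool is (3, 3, 6, 4)
  run charlie (needs (3, 3, 1, 2), free (3, 3, 6, 4)); after release of (2, 0, 2, 1) the pool is (5, 3, 8, 5)
  run bravo (needs (1, 2, 2, 3), free (5, 3, 8, 5)); after release of (0, 0, 1, 0) the pool is (5, 3, 9, 5)
  run echo (needs (4, 1, 1, 1), free (5, 3, 9, 5)); after release of (0, 0, 2, 1) the pool is (5, 3, 11, 6)
  run india (needs (2, 1, 3, 4), free (5, 3, 11, 6)); after release of (0, 1, 0, 1) the pool is (5, 4, 11, 7)
  run golf (needs (4, 0, 5, 2), free (5, 4, 11, 7)); after release of (3, 0, 1, 2) the pool is (8, 4, 12, 9)
  run hotel (needs (3, 1, 2, 5), free (8, 4, 12, 9)); after release of (2, 0, 2, 2) the pool is (10, 4, 14, 11)


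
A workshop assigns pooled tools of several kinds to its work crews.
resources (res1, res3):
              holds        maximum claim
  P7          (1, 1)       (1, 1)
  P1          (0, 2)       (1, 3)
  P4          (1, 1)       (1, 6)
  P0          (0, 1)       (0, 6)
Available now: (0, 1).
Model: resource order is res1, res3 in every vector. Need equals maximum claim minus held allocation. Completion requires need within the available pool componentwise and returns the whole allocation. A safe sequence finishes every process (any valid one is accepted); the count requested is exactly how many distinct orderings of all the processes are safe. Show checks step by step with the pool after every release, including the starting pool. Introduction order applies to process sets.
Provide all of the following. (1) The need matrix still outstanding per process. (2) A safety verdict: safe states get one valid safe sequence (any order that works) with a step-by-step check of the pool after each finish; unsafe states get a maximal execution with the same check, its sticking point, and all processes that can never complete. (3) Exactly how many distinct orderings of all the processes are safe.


(1) Outstanding need per process (order res1, res3):
  P7: (0, 0)
  P1: (1, 1)
  P4: (0, 5)
  P0: (0, 5)
(2) The state is UNSAFE.
Key observation: no order helps: past P7, P1, the free pool tops out at (1, 4), below what each blocked process needs in res3.
The run P7, P1 cannot be extended any further. Walking it through:
  pool = (0, 1)
  run P7 (needs (0, 0), free (0, 1)); after release of (1, 1) the pool is (1, 2)
  run P1 (needs (1, 1), free (1, 2)); after release of (0, 2) the pool is (1, 4)
  P4 still needs (0, 5) but only (1, 4) is free — short on res3
  P0 still needs (0, 5) but only (1, 4) is free — short on res3
Never able to finish: P4 and P0.
(3) Exactly 0 of the possible complete orderings are safe sequences.


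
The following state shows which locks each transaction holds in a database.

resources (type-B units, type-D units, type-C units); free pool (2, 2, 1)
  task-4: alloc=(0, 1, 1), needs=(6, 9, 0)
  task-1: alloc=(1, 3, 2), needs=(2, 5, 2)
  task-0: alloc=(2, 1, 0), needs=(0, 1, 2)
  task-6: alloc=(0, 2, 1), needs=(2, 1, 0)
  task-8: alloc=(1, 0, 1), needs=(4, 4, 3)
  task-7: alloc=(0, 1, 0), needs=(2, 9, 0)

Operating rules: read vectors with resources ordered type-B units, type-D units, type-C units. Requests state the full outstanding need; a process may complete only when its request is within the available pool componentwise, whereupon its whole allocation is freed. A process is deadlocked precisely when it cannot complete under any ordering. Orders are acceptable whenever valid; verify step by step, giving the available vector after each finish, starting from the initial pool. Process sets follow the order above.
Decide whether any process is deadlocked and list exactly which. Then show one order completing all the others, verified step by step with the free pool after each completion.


The deadlocked set is task-4 and task-7.
Key observation: once task-6, task-0, task-1, task-8 finish, the pool peaks at (6, 8, 5) — and every remaining process still needs more type-D units than that.
One completion order for the rest: task-6, task-0, task-1, task-8. Walking it through:
  pool = (2, 2, 1)
  task-6: need (2, 1, 0) fits (2, 2, 1); releases (0, 2, 1), pool now (2, 4, 2)
  task-0: need (0, 1, 2) fits (2, 4, 2); releases (2, 1, 0), pool now (4, 5, 2)
  task-1: need (2, 5, 2) fits (4, 5, 2); releases (1, 3, 2), pool now (5, 8, 4)
  task-8: need (4, 4, 3) fits (5, 8, 4); releases (1, 0, 1), pool now (6, 8, 5)
The stuck group stays short no matter what:
  task-4 cannot run: need (6, 9, 0) vs free (6, 8, 5) (insufficient type-D units)
  task-7 cannot run: need (2, 9, 0) vs free (6, 8, 5) (insufficient type-D units)


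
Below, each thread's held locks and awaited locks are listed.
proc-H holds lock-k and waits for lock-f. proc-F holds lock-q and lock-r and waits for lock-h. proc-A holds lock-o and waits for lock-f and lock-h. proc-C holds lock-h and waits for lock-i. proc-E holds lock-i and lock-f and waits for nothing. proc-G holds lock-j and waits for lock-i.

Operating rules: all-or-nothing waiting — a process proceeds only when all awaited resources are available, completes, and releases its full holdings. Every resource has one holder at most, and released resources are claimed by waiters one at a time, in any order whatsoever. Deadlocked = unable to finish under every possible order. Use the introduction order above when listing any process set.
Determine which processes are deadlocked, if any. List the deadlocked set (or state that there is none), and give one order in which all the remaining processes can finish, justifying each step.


Nothing here is deadlocked.
Key observation: although several processes wait, no cycle exists — each chain bottoms out at a free runner.
One completion order for the rest: proc-E, proc-G, proc-C, proc-F, proc-H, proc-A.
Walking it through:
  proc-E waits on nothing -> runs at once and releases lock-i and lock-f
  proc-G: everything it awaited (lock-i) is free; runs, freeing lock-j
  proc-C: everything it awaited (lock-i) is free; runs, freeing lock-h
  proc-F: everything it awaited (lock-h) is free; runs, freeing lock-q and lock-r
  proc-H: everything it awaited (lock-f) is free; runs, freeing lock-k
  proc-A: everything it awaited (lock-f and lock-h) is free; runs, freeing lock-o


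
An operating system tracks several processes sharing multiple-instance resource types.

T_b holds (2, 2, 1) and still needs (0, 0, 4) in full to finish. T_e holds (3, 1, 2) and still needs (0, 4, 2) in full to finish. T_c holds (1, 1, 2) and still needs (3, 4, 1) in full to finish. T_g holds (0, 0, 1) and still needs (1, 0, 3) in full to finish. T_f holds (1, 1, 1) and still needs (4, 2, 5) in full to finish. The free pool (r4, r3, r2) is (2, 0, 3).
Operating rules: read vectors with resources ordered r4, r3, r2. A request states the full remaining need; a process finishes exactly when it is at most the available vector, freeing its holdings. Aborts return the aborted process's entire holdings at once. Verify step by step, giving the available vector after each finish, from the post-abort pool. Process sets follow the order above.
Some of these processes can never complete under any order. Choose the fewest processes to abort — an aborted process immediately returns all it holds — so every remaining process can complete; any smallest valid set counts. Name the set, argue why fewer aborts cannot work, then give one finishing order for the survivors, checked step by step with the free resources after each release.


Minimum abort set: T_c.
Key observation: T_e had no path to completion before; after the abort of T_c ((1, 1, 2) returned), step 4 is where it fits.
Why nothing smaller works: aborting no one leaves the state deadlocked as given.
Survivors finish in the order: T_g, T_b, T_f, T_e. Check, step by step (pool after the aborts first):
  pool = (3, 1, 5)
  run T_g (needs (1, 0, 3), free (3, 1, 5)); after release of (0, 0, 1) the pool is (3, 1, 6)
  run T_b (needs (0, 0, 4), free (3, 1, 6)); after release of (2, 2, 1) the pool is (5, 3, 7)
  run T_f (needs (4, 2, 5), free (5, 3, 7)); after release of (1, 1, 1) the pool is (6, 4, 8)
  run T_e (needs (0, 4, 2), free (6, 4, 8)); after release of (3, 1, 2) the pool is (9, 5, 10)


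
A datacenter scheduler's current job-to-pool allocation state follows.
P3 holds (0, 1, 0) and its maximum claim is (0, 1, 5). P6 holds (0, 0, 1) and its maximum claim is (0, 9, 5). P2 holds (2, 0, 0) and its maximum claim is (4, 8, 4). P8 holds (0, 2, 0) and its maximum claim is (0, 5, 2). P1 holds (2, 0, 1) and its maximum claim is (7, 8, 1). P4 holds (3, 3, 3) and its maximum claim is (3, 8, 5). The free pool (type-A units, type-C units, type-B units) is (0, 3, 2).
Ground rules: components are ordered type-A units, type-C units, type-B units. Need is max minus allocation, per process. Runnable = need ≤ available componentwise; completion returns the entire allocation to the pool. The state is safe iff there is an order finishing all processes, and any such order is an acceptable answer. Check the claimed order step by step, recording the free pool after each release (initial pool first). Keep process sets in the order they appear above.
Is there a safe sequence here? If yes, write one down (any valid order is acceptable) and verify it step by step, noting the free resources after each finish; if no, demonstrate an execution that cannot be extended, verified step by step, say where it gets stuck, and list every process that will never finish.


SAFE, for example via the order P8, P4, P3, P2, P1, P6.
Key observation: reading the order forward, P8 is the first process whose need (0, 3, 2) meets the free pool (0, 3, 2) exactly on a resource it requests.
Check, step by step:
  pool = (0, 3, 2)
  P8 needs (0, 3, 2) <= (0, 3, 2) -> finishes; pool += (0, 2, 0) = (0, 5, 2)
  P4 needs (0, 5, 2) <= (0, 5, 2) -> finishes; pool += (3, 3, 3) = (3, 8, 5)
  P3 needs (0, 0, 5) <= (3, 8, 5) -> finishes; pool += (0, 1, 0) = (3, 9, 5)
  P2 needs (2, 8, 4) <= (3, 9, 5) -> finishes; pool += (2, 0, 0) = (5, 9, 5)
  P1 needs (5, 8, 0) <= (5, 9, 5) -> finishes; pool += (2, 0, 1) = (7, 9, 6)
  P6 needs (0, 9, 4) <= (7, 9, 6) -> finishes; pool += (0, 0, 1) = (7, 9, 7)


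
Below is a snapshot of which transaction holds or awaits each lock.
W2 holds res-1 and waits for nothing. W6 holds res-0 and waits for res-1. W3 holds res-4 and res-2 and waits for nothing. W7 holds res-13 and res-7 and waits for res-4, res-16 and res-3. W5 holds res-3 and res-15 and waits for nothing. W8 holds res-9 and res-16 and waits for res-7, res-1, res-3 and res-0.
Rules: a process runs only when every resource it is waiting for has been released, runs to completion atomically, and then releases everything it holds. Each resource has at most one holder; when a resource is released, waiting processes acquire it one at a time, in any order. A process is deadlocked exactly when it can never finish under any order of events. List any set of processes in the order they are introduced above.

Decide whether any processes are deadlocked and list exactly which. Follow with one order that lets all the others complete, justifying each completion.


The deadlocked set is W7 and W8.
Key observation: nobody on the ring W7 -> W8 -> W7 can start until another member finishes, which never happens; no other process is dragged down with it.
One completion order for the rest: W2, W3, W5, W6.
Verifying each step:
  W2: no waits; runs immediately, freeing res-1
  W3: no waits; runs immediately, freeing res-4 and res-2
  W5: no waits; runs immediately, freeing res-3 and res-15
  W6 waits on res-1 — all released -> runs and releases res-0


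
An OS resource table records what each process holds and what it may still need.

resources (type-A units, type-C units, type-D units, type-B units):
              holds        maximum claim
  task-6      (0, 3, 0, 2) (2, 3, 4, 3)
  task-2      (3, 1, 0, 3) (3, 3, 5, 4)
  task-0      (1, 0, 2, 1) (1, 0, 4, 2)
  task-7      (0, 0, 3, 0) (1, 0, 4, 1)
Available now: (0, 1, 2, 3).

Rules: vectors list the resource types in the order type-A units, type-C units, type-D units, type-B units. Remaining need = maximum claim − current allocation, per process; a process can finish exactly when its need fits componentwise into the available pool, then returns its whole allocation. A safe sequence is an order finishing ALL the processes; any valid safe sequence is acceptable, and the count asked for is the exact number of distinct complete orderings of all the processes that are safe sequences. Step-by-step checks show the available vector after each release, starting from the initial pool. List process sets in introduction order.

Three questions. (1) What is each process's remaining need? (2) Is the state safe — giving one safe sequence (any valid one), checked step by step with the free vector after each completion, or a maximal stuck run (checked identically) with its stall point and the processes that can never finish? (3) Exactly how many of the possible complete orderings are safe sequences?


(1) Remaining need (order type-A units, type-C units, type-D units, type-B units):
  task-6: (2, 0, 4, 1)
  task-2: (0, 2, 5, 1)
  task-0: (0, 0, 2, 1)
  task-7: (1, 0, 1, 1)
(2) The state is UNSAFE.
Key observation: after task-0, task-7 the pool peaks at (1, 1, 7, 4), and each blocked process is short somewhere: task-6 on type-A units; task-2 on type-C units.
Going as far as possible: task-0, task-7; after that, nothing fits. Check, step by step:
  pool = (0, 1, 2, 3)
  run task-0 (needs (0, 0, 2, 1), free (0, 1, 2, 3)); after release of (1, 0, 2, 1) the pool is (1, 1, 4, 4)
  run task-7 (needs (1, 0, 1, 1), free (1, 1, 4, 4)); after release of (0, 0, 3, 0) the pool is (1, 1, 7, 4)
  task-6 still needs (2, 0, 4, 1) but only (1, 1, 7, 4) is free — short on type-A units
  task-2 still needs (0, 2, 5, 1) but only (1, 1, 7, 4) is free — short on type-C units
Processes that can never finish: task-6 and task-2.
(3) Exactly 0 of the possible complete orderings are safe sequences.


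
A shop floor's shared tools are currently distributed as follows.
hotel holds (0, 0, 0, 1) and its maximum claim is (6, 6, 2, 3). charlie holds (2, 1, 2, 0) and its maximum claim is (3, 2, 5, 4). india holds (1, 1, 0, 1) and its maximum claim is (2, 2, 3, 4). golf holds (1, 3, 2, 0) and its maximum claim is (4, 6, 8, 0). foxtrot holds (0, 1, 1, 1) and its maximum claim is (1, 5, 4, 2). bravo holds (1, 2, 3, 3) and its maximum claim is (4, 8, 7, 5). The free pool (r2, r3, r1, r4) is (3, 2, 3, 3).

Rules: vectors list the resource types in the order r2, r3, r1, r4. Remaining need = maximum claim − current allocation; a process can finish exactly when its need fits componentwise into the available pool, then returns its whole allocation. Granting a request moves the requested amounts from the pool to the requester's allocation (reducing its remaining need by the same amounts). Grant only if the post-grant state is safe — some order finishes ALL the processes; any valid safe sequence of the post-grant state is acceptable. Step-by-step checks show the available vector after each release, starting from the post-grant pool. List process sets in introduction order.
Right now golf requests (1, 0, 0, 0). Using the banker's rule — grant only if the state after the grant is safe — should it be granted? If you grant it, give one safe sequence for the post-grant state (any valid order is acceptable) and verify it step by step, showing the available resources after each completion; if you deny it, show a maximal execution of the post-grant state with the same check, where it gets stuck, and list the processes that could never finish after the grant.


GRANT. The post-grant state is safe; one safe sequence: india, charlie, foxtrot, golf, hotel, bravo.
Key observation: the transfer keeps a workable pool ((2, 2, 3, 3)); india starts the safe sequence.
Verifying the post-grant state step by step:
  pool = (2, 2, 3, 3)
  india: need (1, 1, 3, 3) fits (2, 2, 3, 3); releases (1, 1, 0, 1), pool now (3, 3, 3, 4)
  charlie: need (1, 1, 3, 4) fits (3, 3, 3, 4); releases (2, 1, 2, 0), pool now (5, 4, 5, 4)
  foxtrot: need (1, 4, 3, 1) fits (5, 4, 5, 4); releases (0, 1, 1, 1), pool now (5, 5, 6, 5)
  golf: need (2, 3, 6, 0) fits (5, 5, 6, 5); releases (2, 3, 2, 0), pool now (7, 8, 8, 5)
  hotel: need (6, 6, 2, 2) fits (7, 8, 8, 5); releases (0, 0, 0, 1), pool now (7, 8, 8, 6)
  bravo: need (3, 6, 4, 2) fits (7, 8, 8, 6); releases (1, 2, 3, 3), pool now (8, 10, 11, 9)


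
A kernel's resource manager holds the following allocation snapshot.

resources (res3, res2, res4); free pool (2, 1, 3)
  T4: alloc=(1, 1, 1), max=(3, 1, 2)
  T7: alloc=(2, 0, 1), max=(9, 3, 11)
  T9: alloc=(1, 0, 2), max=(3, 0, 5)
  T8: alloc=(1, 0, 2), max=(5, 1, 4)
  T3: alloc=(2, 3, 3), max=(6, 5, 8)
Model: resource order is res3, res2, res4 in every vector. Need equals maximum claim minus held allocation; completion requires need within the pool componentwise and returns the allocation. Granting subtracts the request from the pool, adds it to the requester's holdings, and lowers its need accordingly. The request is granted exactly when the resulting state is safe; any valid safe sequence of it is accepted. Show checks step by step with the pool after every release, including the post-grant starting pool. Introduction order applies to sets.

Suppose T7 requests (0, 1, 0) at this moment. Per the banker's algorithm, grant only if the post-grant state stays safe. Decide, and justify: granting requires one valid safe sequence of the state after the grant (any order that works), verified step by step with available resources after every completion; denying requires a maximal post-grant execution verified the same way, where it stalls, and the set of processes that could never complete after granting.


DENY. Granting would leave the state unsafe.
Key observation: after T9, T4, T8 complete, (5, 1, 8) is the best the pool ever gets, yet each leftover process wants more res2.
Pretend the grant happened; the run T9, T4, T8 goes as far as possible. Walking it through:
  pool = (2, 0, 3)
  T9: need (2, 0, 3) fits (2, 0, 3); releases (1, 0, 2), pool now (3, 0, 5)
  T4: need (2, 0, 1) fits (3, 0, 5); releases (1, 1, 1), pool now (4, 1, 6)
  T8: need (4, 1, 2) fits (4, 1, 6); releases (1, 0, 2), pool now (5, 1, 8)
  T7 cannot run: need (7, 2, 10) vs free (5, 1, 8) (insufficient res3, res2 and res4)
  T3 cannot run: need (4, 2, 5) vs free (5, 1, 8) (insufficient res2)
Processes that could never finish after the grant: T7 and T3.


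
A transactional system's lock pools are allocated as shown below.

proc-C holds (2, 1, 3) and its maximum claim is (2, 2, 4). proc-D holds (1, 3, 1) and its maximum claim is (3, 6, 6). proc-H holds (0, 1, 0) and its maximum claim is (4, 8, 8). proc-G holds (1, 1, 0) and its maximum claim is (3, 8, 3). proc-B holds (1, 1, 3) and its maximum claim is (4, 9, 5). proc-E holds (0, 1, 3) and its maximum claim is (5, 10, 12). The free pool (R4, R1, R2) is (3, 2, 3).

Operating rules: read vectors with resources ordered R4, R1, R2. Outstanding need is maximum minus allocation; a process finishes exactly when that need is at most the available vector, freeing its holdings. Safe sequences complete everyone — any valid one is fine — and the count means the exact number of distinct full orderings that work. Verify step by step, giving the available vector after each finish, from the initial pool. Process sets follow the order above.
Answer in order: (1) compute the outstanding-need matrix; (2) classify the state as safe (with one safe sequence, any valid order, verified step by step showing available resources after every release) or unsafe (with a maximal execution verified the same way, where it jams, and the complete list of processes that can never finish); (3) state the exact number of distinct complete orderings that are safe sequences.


(1) Remaining need (order R4, R1, R2):
  proc-C: (0, 1, 1)
  proc-D: (2, 3, 5)
  proc-H: (4, 7, 8)
  proc-G: (2, 7, 3)
  proc-B: (3, 8, 2)
  proc-E: (5, 9, 9)
(2) UNSAFE.
Key observation: once proc-C, proc-D finish, the pool peaks at (6, 6, 7) — and every remaining process still needs more R1 than that.
Going as far as possible: proc-C, proc-D; after that, nothing fits. Check, step by step:
  pool = (3, 2, 3)
  run proc-C (needs (0, 1, 1), free (3, 2, 3)); after release of (2, 1, 3) the pool is (5, 3, 6)
  run proc-D (needs (2, 3, 5), free (5, 3, 6)); after release of (1, 3, 1) the pool is (6, 6, 7)
  proc-H cannot run: need (4, 7, 8) vs free (6, 6, 7) (insufficient R1 and R2)
  proc-G cannot run: need (2, 7, 3) vs free (6, 6, 7) (insufficient R1)
  proc-B cannot run: need (3, 8, 2) vs free (6, 6, 7) (insufficient R1)
  proc-E cannot run: need (5, 9, 9) vs free (6, 6, 7) (insufficient R1 and R2)
Never able to finish: proc-H, proc-G, proc-B and proc-E.
(3) Precisely 0 of the possible complete orderings are safe sequences.


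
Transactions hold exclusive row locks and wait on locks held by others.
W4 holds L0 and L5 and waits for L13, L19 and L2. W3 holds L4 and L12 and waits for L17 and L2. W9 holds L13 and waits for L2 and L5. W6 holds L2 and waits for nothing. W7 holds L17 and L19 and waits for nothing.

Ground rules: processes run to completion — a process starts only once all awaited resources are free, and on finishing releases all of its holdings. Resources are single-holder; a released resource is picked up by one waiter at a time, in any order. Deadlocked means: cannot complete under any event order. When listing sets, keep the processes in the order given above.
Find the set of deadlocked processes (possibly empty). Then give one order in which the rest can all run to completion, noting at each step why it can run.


The deadlocked set is W4 and W9.
Key observation: the wait chain closes on itself along W4 -> W9 -> W4; no other process is dragged down with it.
A valid finishing order for the others: W7, W6, W3.
Verifying each step:
  W7 waits on nothing -> runs at once and releases L17 and L19
  W6 waits on nothing -> runs at once and releases L2
  W3: everything it awaited (L17 and L2) is free; runs, freeing L4 and L12


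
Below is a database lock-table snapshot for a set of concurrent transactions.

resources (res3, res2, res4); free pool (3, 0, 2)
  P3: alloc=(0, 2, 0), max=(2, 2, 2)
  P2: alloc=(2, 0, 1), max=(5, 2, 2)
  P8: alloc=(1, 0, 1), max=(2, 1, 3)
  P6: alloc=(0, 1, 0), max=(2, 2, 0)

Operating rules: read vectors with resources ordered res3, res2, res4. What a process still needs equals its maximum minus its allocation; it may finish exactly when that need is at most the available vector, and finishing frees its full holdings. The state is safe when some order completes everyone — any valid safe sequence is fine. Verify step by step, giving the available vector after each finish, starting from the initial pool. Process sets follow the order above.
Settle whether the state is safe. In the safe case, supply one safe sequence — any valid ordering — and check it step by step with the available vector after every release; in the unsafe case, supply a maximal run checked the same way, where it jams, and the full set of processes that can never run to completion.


SAFE, for example via the order P3, P8, P6, P2.
Key observation: P3 marks the first exact bind of the order: its need (2, 0, 2) fits the free (3, 0, 2) with zero slack on a requested resource.
Step-by-step check:
  pool = (3, 0, 2)
  P3 needs (2, 0, 2) <= (3, 0, 2) -> finishes; pool += (0, 2, 0) = (3, 2, 2)
  P8 needs (1, 1, 2) <= (3, 2, 2) -> finishes; pool += (1, 0, 1) = (4, 2, 3)
  P6 needs (2, 1, 0) <= (4, 2, 3) -> finishes; pool += (0, 1, 0) = (4, 3, 3)
  P2 needs (3, 2, 1) <= (4, 3, 3) -> finishes; pool += (2, 0, 1) = (6, 3, 4)


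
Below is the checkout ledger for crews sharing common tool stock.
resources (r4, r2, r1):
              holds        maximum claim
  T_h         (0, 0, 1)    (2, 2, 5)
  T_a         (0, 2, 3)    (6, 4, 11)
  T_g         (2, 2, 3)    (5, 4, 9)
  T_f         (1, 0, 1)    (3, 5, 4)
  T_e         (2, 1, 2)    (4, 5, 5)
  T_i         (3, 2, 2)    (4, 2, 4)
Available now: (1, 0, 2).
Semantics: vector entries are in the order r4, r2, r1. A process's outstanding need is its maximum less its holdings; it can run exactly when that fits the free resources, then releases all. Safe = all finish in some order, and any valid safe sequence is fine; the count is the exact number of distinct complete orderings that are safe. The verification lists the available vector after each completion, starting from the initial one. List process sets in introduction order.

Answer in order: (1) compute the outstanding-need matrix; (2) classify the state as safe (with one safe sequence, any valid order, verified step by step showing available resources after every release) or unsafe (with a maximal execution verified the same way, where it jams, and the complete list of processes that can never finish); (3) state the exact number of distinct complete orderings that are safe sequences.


(1) Need matrix, components ordered r4, r2, r1:
  T_h: (2, 2, 4)
  T_a: (6, 2, 8)
  T_g: (3, 2, 6)
  T_f: (2, 5, 3)
  T_e: (2, 4, 3)
  T_i: (1, 0, 2)
(2) UNSAFE.
Key observation: after T_i, T_h the pool peaks at (4, 2, 5), and each blocked process is short somewhere: T_a on r4, r1; T_g on r1; T_f on r2; T_e on r2.
The run T_i, T_h cannot be extended any further. Verifying each step:
  pool = (1, 0, 2)
  T_i: need (1, 0, 2) fits (1, 0, 2); releases (3, 2, 2), pool now (4, 2, 4)
  T_h: need (2, 2, 4) fits (4, 2, 4); releases (0, 0, 1), pool now (4, 2, 5)
  T_a cannot run: need (6, 2, 8) vs free (4, 2, 5) (insufficient r4 and r1)
  T_g cannot run: need (3, 2, 6) vs free (4, 2, 5) (insufficient r1)
  T_f cannot run: need (2, 5, 3) vs free (4, 2, 5) (insufficient r2)
  T_e cannot run: need (2, 4, 3) vs free (4, 2, 5) (insufficient r2)
Permanently blocked: T_a, T_g, T_f and T_e.
(3) The exact count: 0 of the possible complete orderings are safe sequences.


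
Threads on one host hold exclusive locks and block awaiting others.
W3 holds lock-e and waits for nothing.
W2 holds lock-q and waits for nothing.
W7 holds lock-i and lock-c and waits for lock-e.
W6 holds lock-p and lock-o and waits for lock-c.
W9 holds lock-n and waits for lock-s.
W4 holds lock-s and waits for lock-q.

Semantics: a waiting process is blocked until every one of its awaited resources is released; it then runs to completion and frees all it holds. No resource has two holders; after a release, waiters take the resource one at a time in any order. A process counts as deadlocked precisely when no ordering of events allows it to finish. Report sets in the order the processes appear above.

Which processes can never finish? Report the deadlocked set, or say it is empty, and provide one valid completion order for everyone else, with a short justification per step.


No process is deadlocked.
Key observation: every chain of waits terminates; starting from the processes that wait on nothing, all the rest unlock in turn.
A valid finishing order for the others: W2, W4, W3, W9, W7, W6.
Verifying each step:
  W2 waits on nothing -> runs at once and releases lock-q
  run W4 (all its waits — lock-q — are resolved); releases lock-s
  W3 waits on nothing -> runs at once and releases lock-e
  run W9 (all its waits — lock-s — are resolved); releases lock-n
  run W7 (all its waits — lock-e — are resolved); releases lock-i and lock-c
  run W6 (all its waits — lock-c — are resolved); releases lock-p and lock-o
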